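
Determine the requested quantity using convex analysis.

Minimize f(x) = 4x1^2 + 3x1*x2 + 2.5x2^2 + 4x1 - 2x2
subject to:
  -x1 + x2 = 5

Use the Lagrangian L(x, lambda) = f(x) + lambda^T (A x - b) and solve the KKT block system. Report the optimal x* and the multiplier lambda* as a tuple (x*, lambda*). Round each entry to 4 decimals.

Form the Lagrangian:
  L(x, lambda) = (1/2) x^T Q x + c^T x + lambda^T (A x - b)
Stationarity (grad_x L = 0): Q x + c + A^T lambda = 0.
Primal feasibility: A x = b.

This gives the KKT block system:
  [ Q   A^T ] [ x     ]   [-c ]
  [ A    0  ] [ lambda ] = [ b ]

Solving the linear system:
  x*      = (-2.2105, 2.7895)
  lambda* = (-5.3158)
  f(x*)   = 6.0789

x* = (-2.2105, 2.7895), lambda* = (-5.3158)


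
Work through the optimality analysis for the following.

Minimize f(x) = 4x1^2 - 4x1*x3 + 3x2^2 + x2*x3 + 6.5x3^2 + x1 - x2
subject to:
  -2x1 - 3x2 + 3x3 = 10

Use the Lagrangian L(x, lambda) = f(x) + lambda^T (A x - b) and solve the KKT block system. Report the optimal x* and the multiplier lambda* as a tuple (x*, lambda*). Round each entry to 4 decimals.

Form the Lagrangian:
  L(x, lambda) = (1/2) x^T Q x + c^T x + lambda^T (A x - b)
Stationarity (grad_x L = 0): Q x + c + A^T lambda = 0.
Primal feasibility: A x = b.

This gives the KKT block system:
  [ Q   A^T ] [ x     ]   [-c ]
  [ A    0  ] [ lambda ] = [ b ]

Solving the linear system:
  x*      = (-0.6993, -1.997, 0.8701)
  lambda* = (-4.0373)
  f(x*)   = 20.8354

x* = (-0.6993, -1.997, 0.8701), lambda* = (-4.0373)


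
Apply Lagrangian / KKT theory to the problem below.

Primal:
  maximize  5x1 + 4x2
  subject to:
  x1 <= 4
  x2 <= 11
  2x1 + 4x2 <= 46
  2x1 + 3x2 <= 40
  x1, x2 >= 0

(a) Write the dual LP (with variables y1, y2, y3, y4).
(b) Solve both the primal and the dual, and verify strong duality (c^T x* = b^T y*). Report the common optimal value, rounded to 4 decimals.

The standard primal-dual pair for 'max c^T x s.t. A x <= b, x >= 0' is:
  Dual:  min b^T y  s.t.  A^T y >= c,  y >= 0.

So the dual LP is:
  minimize  4y1 + 11y2 + 46y3 + 40y4
  subject to:
    y1 + 2y3 + 2y4 >= 5
    y2 + 4y3 + 3y4 >= 4
    y1, y2, y3, y4 >= 0

Solving the primal: x* = (4, 9.5).
  primal value c^T x* = 58.
Solving the dual: y* = (3, 0, 1, 0).
  dual value b^T y* = 58.
Strong duality: c^T x* = b^T y*. Confirmed.

58


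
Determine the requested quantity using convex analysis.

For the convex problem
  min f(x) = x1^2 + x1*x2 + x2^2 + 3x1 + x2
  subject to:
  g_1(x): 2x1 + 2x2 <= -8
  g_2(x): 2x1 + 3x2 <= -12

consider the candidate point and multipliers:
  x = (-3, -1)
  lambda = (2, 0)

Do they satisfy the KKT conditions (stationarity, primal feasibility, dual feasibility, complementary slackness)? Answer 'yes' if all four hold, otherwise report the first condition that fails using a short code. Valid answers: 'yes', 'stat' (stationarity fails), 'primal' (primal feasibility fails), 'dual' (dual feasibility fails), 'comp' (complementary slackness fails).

Gradient of f: grad f(x) = Q x + c = (-4, -4)
Constraint values g_i(x) = a_i^T x - b_i:
  g_1((-3, -1)) = 0
  g_2((-3, -1)) = 3
Stationarity residual: grad f(x) + sum_i lambda_i a_i = (0, 0)
  -> stationarity OK
Primal feasibility (all g_i <= 0): FAILS
Dual feasibility (all lambda_i >= 0): OK
Complementary slackness (lambda_i * g_i(x) = 0 for all i): OK

Verdict: the first failing condition is primal_feasibility -> primal.

primal


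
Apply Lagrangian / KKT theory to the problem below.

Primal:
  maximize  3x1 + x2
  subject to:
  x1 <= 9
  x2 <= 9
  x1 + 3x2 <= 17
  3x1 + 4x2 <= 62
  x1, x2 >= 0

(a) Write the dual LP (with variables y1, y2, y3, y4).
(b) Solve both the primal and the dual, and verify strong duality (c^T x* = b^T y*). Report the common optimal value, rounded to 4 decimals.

The standard primal-dual pair for 'max c^T x s.t. A x <= b, x >= 0' is:
  Dual:  min b^T y  s.t.  A^T y >= c,  y >= 0.

So the dual LP is:
  minimize  9y1 + 9y2 + 17y3 + 62y4
  subject to:
    y1 + y3 + 3y4 >= 3
    y2 + 3y3 + 4y4 >= 1
    y1, y2, y3, y4 >= 0

Solving the primal: x* = (9, 2.6667).
  primal value c^T x* = 29.6667.
Solving the dual: y* = (2.6667, 0, 0.3333, 0).
  dual value b^T y* = 29.6667.
Strong duality: c^T x* = b^T y*. Confirmed.

29.6667


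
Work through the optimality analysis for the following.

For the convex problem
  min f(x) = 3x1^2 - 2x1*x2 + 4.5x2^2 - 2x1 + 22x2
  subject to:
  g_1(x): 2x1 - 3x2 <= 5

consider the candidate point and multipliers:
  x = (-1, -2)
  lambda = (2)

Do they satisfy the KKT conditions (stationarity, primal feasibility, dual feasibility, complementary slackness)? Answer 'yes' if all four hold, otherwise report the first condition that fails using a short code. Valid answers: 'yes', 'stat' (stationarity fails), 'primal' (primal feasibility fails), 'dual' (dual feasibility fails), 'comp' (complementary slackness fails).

Gradient of f: grad f(x) = Q x + c = (-4, 6)
Constraint values g_i(x) = a_i^T x - b_i:
  g_1((-1, -2)) = -1
Stationarity residual: grad f(x) + sum_i lambda_i a_i = (0, 0)
  -> stationarity OK
Primal feasibility (all g_i <= 0): OK
Dual feasibility (all lambda_i >= 0): OK
Complementary slackness (lambda_i * g_i(x) = 0 for all i): FAILS

Verdict: the first failing condition is complementary_slackness -> comp.

comp


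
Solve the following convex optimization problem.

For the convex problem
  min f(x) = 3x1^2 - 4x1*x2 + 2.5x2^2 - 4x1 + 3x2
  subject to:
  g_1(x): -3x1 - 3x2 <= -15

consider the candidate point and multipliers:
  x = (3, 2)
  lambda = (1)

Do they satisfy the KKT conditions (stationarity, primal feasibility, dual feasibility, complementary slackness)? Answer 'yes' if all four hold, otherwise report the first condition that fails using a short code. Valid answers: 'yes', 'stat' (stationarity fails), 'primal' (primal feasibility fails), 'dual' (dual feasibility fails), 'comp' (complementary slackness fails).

Gradient of f: grad f(x) = Q x + c = (6, 1)
Constraint values g_i(x) = a_i^T x - b_i:
  g_1((3, 2)) = 0
Stationarity residual: grad f(x) + sum_i lambda_i a_i = (3, -2)
  -> stationarity FAILS
Primal feasibility (all g_i <= 0): OK
Dual feasibility (all lambda_i >= 0): OK
Complementary slackness (lambda_i * g_i(x) = 0 for all i): OK

Verdict: the first failing condition is stationarity -> stat.

stat


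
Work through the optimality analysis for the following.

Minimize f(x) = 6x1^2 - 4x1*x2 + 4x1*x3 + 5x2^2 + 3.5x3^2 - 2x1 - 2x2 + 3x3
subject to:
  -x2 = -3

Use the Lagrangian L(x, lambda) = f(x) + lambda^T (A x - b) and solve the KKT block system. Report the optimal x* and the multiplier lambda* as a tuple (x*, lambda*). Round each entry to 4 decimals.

Form the Lagrangian:
  L(x, lambda) = (1/2) x^T Q x + c^T x + lambda^T (A x - b)
Stationarity (grad_x L = 0): Q x + c + A^T lambda = 0.
Primal feasibility: A x = b.

This gives the KKT block system:
  [ Q   A^T ] [ x     ]   [-c ]
  [ A    0  ] [ lambda ] = [ b ]

Solving the linear system:
  x*      = (1.6176, 3, -1.3529)
  lambda* = (21.5294)
  f(x*)   = 25.6471

x* = (1.6176, 3, -1.3529), lambda* = (21.5294)


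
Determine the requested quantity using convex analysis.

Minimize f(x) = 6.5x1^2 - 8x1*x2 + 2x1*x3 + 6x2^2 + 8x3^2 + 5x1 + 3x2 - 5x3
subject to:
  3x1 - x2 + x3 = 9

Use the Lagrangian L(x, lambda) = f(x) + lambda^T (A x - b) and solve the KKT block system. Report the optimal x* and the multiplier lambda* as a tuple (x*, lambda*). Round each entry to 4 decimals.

Form the Lagrangian:
  L(x, lambda) = (1/2) x^T Q x + c^T x + lambda^T (A x - b)
Stationarity (grad_x L = 0): Q x + c + A^T lambda = 0.
Primal feasibility: A x = b.

This gives the KKT block system:
  [ Q   A^T ] [ x     ]   [-c ]
  [ A    0  ] [ lambda ] = [ b ]

Solving the linear system:
  x*      = (2.9406, 0.5997, 0.778)
  lambda* = (-13.3287)
  f(x*)   = 66.285

x* = (2.9406, 0.5997, 0.778), lambda* = (-13.3287)


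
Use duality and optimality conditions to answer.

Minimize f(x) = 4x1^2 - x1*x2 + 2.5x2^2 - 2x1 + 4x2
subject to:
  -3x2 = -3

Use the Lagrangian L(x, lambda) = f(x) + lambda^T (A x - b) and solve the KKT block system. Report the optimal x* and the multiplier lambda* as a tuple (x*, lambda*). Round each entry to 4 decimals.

Form the Lagrangian:
  L(x, lambda) = (1/2) x^T Q x + c^T x + lambda^T (A x - b)
Stationarity (grad_x L = 0): Q x + c + A^T lambda = 0.
Primal feasibility: A x = b.

This gives the KKT block system:
  [ Q   A^T ] [ x     ]   [-c ]
  [ A    0  ] [ lambda ] = [ b ]

Solving the linear system:
  x*      = (0.375, 1)
  lambda* = (2.875)
  f(x*)   = 5.9375

x* = (0.375, 1), lambda* = (2.875)


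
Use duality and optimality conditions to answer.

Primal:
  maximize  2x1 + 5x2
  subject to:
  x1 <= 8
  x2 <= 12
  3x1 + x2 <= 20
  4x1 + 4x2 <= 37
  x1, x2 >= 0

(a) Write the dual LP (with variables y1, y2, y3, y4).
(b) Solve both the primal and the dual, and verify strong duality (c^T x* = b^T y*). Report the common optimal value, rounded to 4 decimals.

The standard primal-dual pair for 'max c^T x s.t. A x <= b, x >= 0' is:
  Dual:  min b^T y  s.t.  A^T y >= c,  y >= 0.

So the dual LP is:
  minimize  8y1 + 12y2 + 20y3 + 37y4
  subject to:
    y1 + 3y3 + 4y4 >= 2
    y2 + y3 + 4y4 >= 5
    y1, y2, y3, y4 >= 0

Solving the primal: x* = (0, 9.25).
  primal value c^T x* = 46.25.
Solving the dual: y* = (0, 0, 0, 1.25).
  dual value b^T y* = 46.25.
Strong duality: c^T x* = b^T y*. Confirmed.

46.25


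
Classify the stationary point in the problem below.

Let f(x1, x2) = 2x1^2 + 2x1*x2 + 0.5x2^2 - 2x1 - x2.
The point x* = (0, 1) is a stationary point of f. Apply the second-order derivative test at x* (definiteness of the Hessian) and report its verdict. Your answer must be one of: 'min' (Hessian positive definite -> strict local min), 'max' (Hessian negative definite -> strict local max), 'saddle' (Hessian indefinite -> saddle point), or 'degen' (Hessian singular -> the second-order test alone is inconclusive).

Compute the Hessian H = grad^2 f:
  H = [[4, 2], [2, 1]]
Verify stationarity: grad f(x*) = H x* + g = (0, 0).
Eigenvalues of H: 0, 5.
H has a zero eigenvalue (singular; positive semidefinite but not definite), so H is neither positive definite, negative definite, nor indefinite. The second-order test alone is inconclusive -> degen.
(Indeed, f is constant along the null direction of H through x*, so x* is not a strict local extremum.)

degen


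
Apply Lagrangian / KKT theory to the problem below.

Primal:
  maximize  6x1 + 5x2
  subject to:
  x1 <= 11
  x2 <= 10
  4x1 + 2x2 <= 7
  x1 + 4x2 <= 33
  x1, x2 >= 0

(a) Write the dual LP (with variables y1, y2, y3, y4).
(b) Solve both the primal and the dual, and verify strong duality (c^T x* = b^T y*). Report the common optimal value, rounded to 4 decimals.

The standard primal-dual pair for 'max c^T x s.t. A x <= b, x >= 0' is:
  Dual:  min b^T y  s.t.  A^T y >= c,  y >= 0.

So the dual LP is:
  minimize  11y1 + 10y2 + 7y3 + 33y4
  subject to:
    y1 + 4y3 + y4 >= 6
    y2 + 2y3 + 4y4 >= 5
    y1, y2, y3, y4 >= 0

Solving the primal: x* = (0, 3.5).
  primal value c^T x* = 17.5.
Solving the dual: y* = (0, 0, 2.5, 0).
  dual value b^T y* = 17.5.
Strong duality: c^T x* = b^T y*. Confirmed.

17.5


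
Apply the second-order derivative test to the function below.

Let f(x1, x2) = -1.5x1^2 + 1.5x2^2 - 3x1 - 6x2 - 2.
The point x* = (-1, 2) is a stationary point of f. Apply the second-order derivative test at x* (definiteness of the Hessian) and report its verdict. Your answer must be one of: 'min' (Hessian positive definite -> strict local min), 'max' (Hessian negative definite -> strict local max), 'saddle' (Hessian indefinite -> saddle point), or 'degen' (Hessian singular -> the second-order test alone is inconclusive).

Compute the Hessian H = grad^2 f:
  H = [[-3, 0], [0, 3]]
Verify stationarity: grad f(x*) = H x* + g = (0, 0).
Eigenvalues of H: -3, 3.
Eigenvalues have mixed signs, so H is indefinite -> x* is a saddle point.

saddle


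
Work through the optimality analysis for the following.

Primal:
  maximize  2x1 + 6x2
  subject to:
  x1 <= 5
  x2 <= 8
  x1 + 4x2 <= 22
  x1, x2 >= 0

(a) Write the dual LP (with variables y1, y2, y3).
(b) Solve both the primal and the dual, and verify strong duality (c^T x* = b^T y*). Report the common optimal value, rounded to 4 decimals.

The standard primal-dual pair for 'max c^T x s.t. A x <= b, x >= 0' is:
  Dual:  min b^T y  s.t.  A^T y >= c,  y >= 0.

So the dual LP is:
  minimize  5y1 + 8y2 + 22y3
  subject to:
    y1 + y3 >= 2
    y2 + 4y3 >= 6
    y1, y2, y3 >= 0

Solving the primal: x* = (5, 4.25).
  primal value c^T x* = 35.5.
Solving the dual: y* = (0.5, 0, 1.5).
  dual value b^T y* = 35.5.
Strong duality: c^T x* = b^T y*. Confirmed.

35.5


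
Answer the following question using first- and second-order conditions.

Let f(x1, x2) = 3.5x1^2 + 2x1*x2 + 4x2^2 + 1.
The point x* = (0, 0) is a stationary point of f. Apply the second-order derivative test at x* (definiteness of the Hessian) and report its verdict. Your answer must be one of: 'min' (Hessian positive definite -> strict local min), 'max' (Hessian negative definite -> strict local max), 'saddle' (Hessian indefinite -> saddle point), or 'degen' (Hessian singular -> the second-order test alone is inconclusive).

Compute the Hessian H = grad^2 f:
  H = [[7, 2], [2, 8]]
Verify stationarity: grad f(x*) = H x* + g = (0, 0).
Eigenvalues of H: 5.4384, 9.5616.
Both eigenvalues > 0, so H is positive definite -> x* is a strict local min.

min


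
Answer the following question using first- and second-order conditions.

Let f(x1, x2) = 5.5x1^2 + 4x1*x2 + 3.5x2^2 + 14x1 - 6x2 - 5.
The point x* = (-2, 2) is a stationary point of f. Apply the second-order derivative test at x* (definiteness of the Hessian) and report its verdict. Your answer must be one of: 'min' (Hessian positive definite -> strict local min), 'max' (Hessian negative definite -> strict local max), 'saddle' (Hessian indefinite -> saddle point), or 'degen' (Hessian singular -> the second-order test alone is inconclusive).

Compute the Hessian H = grad^2 f:
  H = [[11, 4], [4, 7]]
Verify stationarity: grad f(x*) = H x* + g = (0, 0).
Eigenvalues of H: 4.5279, 13.4721.
Both eigenvalues > 0, so H is positive definite -> x* is a strict local min.

min


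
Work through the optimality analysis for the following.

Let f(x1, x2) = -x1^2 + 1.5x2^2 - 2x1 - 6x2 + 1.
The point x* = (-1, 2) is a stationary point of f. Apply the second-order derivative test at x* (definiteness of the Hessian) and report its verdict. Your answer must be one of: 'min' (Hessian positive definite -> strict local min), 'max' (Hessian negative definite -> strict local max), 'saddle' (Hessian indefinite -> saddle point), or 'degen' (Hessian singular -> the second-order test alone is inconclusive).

Compute the Hessian H = grad^2 f:
  H = [[-2, 0], [0, 3]]
Verify stationarity: grad f(x*) = H x* + g = (0, 0).
Eigenvalues of H: -2, 3.
Eigenvalues have mixed signs, so H is indefinite -> x* is a saddle point.

saddle


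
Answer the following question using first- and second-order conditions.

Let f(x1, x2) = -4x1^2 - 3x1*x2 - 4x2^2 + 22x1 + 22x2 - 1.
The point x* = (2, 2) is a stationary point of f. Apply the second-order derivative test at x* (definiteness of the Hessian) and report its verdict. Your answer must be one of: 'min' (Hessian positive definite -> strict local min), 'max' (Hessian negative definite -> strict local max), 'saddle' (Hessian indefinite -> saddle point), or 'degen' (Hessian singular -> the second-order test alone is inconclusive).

Compute the Hessian H = grad^2 f:
  H = [[-8, -3], [-3, -8]]
Verify stationarity: grad f(x*) = H x* + g = (0, 0).
Eigenvalues of H: -11, -5.
Both eigenvalues < 0, so H is negative definite -> x* is a strict local max.

max


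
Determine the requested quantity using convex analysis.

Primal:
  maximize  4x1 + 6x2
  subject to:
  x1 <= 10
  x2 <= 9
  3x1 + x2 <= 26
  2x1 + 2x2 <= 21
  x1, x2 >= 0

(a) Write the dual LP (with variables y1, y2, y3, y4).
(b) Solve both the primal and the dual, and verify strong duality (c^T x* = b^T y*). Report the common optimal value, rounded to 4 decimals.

The standard primal-dual pair for 'max c^T x s.t. A x <= b, x >= 0' is:
  Dual:  min b^T y  s.t.  A^T y >= c,  y >= 0.

So the dual LP is:
  minimize  10y1 + 9y2 + 26y3 + 21y4
  subject to:
    y1 + 3y3 + 2y4 >= 4
    y2 + y3 + 2y4 >= 6
    y1, y2, y3, y4 >= 0

Solving the primal: x* = (1.5, 9).
  primal value c^T x* = 60.
Solving the dual: y* = (0, 2, 0, 2).
  dual value b^T y* = 60.
Strong duality: c^T x* = b^T y*. Confirmed.

60


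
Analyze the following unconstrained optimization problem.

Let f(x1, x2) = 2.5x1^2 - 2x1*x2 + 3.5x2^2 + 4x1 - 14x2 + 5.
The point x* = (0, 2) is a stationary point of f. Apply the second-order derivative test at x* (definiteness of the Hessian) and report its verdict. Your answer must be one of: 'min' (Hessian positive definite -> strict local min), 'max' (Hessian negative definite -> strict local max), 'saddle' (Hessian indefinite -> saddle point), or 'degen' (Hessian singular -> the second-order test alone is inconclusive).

Compute the Hessian H = grad^2 f:
  H = [[5, -2], [-2, 7]]
Verify stationarity: grad f(x*) = H x* + g = (0, 0).
Eigenvalues of H: 3.7639, 8.2361.
Both eigenvalues > 0, so H is positive definite -> x* is a strict local min.

min


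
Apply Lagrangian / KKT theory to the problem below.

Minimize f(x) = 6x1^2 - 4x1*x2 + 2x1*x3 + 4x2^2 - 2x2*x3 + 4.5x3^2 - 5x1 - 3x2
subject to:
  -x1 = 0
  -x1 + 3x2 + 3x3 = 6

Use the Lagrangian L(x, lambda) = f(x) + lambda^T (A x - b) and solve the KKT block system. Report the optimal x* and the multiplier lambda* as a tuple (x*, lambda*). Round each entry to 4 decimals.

Form the Lagrangian:
  L(x, lambda) = (1/2) x^T Q x + c^T x + lambda^T (A x - b)
Stationarity (grad_x L = 0): Q x + c + A^T lambda = 0.
Primal feasibility: A x = b.

This gives the KKT block system:
  [ Q   A^T ] [ x     ]   [-c ]
  [ A    0  ] [ lambda ] = [ b ]

Solving the linear system:
  x*      = (0, 1.1905, 0.8095)
  lambda* = (-6.5079, -1.6349)
  f(x*)   = 3.119

x* = (0, 1.1905, 0.8095), lambda* = (-6.5079, -1.6349)


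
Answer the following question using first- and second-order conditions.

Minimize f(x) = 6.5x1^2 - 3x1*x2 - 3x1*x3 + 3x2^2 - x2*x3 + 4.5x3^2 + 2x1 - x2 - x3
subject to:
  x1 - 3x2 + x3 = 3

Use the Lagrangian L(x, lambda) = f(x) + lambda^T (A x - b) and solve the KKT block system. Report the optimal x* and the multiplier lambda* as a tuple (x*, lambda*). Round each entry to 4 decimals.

Form the Lagrangian:
  L(x, lambda) = (1/2) x^T Q x + c^T x + lambda^T (A x - b)
Stationarity (grad_x L = 0): Q x + c + A^T lambda = 0.
Primal feasibility: A x = b.

This gives the KKT block system:
  [ Q   A^T ] [ x     ]   [-c ]
  [ A    0  ] [ lambda ] = [ b ]

Solving the linear system:
  x*      = (-0.1687, -0.9927, 0.1905)
  lambda* = (-2.2136)
  f(x*)   = 3.5528

x* = (-0.1687, -0.9927, 0.1905), lambda* = (-2.2136)


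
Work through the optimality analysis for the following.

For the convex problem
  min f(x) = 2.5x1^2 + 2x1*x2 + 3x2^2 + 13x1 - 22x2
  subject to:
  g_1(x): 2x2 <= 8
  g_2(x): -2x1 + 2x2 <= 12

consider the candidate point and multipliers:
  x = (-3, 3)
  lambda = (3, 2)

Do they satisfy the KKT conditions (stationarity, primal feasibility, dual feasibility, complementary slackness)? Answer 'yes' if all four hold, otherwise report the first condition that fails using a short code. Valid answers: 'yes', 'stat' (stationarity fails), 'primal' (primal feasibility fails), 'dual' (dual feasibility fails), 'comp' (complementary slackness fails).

Gradient of f: grad f(x) = Q x + c = (4, -10)
Constraint values g_i(x) = a_i^T x - b_i:
  g_1((-3, 3)) = -2
  g_2((-3, 3)) = 0
Stationarity residual: grad f(x) + sum_i lambda_i a_i = (0, 0)
  -> stationarity OK
Primal feasibility (all g_i <= 0): OK
Dual feasibility (all lambda_i >= 0): OK
Complementary slackness (lambda_i * g_i(x) = 0 for all i): FAILS

Verdict: the first failing condition is complementary_slackness -> comp.

comp


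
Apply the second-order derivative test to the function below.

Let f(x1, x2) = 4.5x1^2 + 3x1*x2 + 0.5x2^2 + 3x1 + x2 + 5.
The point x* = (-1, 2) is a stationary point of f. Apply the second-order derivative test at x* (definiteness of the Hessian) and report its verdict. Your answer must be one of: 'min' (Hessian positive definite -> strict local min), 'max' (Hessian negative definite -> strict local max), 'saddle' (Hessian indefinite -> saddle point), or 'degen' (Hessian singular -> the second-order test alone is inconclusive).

Compute the Hessian H = grad^2 f:
  H = [[9, 3], [3, 1]]
Verify stationarity: grad f(x*) = H x* + g = (0, 0).
Eigenvalues of H: 0, 10.
H has a zero eigenvalue (singular; positive semidefinite but not definite), so H is neither positive definite, negative definite, nor indefinite. The second-order test alone is inconclusive -> degen.
(Indeed, f is constant along the null direction of H through x*, so x* is not a strict local extremum.)

degen


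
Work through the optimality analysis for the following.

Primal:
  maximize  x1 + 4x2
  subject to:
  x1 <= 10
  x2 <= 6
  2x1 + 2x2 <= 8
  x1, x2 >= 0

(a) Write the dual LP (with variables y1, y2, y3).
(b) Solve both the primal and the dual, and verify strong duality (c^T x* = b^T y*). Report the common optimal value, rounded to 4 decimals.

The standard primal-dual pair for 'max c^T x s.t. A x <= b, x >= 0' is:
  Dual:  min b^T y  s.t.  A^T y >= c,  y >= 0.

So the dual LP is:
  minimize  10y1 + 6y2 + 8y3
  subject to:
    y1 + 2y3 >= 1
    y2 + 2y3 >= 4
    y1, y2, y3 >= 0

Solving the primal: x* = (0, 4).
  primal value c^T x* = 16.
Solving the dual: y* = (0, 0, 2).
  dual value b^T y* = 16.
Strong duality: c^T x* = b^T y*. Confirmed.

16


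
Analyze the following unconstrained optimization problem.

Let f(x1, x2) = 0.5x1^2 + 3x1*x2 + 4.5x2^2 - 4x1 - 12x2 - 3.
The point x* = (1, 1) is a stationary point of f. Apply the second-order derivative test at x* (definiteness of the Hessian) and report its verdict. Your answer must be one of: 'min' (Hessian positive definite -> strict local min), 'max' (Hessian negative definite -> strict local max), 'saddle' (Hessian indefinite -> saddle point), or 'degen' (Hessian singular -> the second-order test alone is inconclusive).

Compute the Hessian H = grad^2 f:
  H = [[1, 3], [3, 9]]
Verify stationarity: grad f(x*) = H x* + g = (0, 0).
Eigenvalues of H: 0, 10.
H has a zero eigenvalue (singular; positive semidefinite but not definite), so H is neither positive definite, negative definite, nor indefinite. The second-order test alone is inconclusive -> degen.
(Indeed, f is constant along the null direction of H through x*, so x* is not a strict local extremum.)

degen


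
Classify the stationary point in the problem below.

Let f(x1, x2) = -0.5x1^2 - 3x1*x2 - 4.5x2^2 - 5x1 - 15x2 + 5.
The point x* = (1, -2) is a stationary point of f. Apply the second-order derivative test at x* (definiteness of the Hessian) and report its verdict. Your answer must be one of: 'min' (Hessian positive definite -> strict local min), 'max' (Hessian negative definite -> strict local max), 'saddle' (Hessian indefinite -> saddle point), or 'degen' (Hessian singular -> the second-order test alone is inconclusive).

Compute the Hessian H = grad^2 f:
  H = [[-1, -3], [-3, -9]]
Verify stationarity: grad f(x*) = H x* + g = (0, 0).
Eigenvalues of H: -10, 0.
H has a zero eigenvalue (singular; negative semidefinite but not definite), so H is neither positive definite, negative definite, nor indefinite. The second-order test alone is inconclusive -> degen.
(Indeed, f is constant along the null direction of H through x*, so x* is not a strict local extremum.)

degen


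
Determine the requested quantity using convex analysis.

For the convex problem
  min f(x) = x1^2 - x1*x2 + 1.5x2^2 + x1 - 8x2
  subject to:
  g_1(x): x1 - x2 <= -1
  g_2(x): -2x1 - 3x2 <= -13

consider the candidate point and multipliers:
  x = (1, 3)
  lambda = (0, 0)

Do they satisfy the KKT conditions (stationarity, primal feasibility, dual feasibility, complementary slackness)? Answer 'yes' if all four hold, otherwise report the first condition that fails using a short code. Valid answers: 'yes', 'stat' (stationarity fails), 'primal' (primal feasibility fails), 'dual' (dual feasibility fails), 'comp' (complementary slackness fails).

Gradient of f: grad f(x) = Q x + c = (0, 0)
Constraint values g_i(x) = a_i^T x - b_i:
  g_1((1, 3)) = -1
  g_2((1, 3)) = 2
Stationarity residual: grad f(x) + sum_i lambda_i a_i = (0, 0)
  -> stationarity OK
Primal feasibility (all g_i <= 0): FAILS
Dual feasibility (all lambda_i >= 0): OK
Complementary slackness (lambda_i * g_i(x) = 0 for all i): OK

Verdict: the first failing condition is primal_feasibility -> primal.

primal


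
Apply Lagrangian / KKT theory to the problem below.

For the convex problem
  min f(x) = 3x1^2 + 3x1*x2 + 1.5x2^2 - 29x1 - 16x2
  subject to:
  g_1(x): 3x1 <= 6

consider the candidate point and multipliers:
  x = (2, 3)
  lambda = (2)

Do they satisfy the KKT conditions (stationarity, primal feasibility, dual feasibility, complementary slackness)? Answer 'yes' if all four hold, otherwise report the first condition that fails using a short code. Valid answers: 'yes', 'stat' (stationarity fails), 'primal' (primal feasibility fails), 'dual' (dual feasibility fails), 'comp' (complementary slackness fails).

Gradient of f: grad f(x) = Q x + c = (-8, -1)
Constraint values g_i(x) = a_i^T x - b_i:
  g_1((2, 3)) = 0
Stationarity residual: grad f(x) + sum_i lambda_i a_i = (-2, -1)
  -> stationarity FAILS
Primal feasibility (all g_i <= 0): OK
Dual feasibility (all lambda_i >= 0): OK
Complementary slackness (lambda_i * g_i(x) = 0 for all i): OK

Verdict: the first failing condition is stationarity -> stat.

stat


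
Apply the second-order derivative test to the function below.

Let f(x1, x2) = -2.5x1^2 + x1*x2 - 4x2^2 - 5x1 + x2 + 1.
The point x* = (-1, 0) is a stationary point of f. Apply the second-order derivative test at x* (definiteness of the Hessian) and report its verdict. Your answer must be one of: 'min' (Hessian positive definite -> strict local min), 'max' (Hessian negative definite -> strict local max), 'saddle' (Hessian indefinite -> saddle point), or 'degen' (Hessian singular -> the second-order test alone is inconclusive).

Compute the Hessian H = grad^2 f:
  H = [[-5, 1], [1, -8]]
Verify stationarity: grad f(x*) = H x* + g = (0, 0).
Eigenvalues of H: -8.3028, -4.6972.
Both eigenvalues < 0, so H is negative definite -> x* is a strict local max.

max


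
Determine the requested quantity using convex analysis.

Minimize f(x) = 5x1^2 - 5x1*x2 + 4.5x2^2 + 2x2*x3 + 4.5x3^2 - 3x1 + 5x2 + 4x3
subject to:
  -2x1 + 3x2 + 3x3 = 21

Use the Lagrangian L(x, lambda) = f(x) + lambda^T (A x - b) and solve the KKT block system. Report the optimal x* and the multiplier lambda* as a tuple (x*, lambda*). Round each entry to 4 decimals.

Form the Lagrangian:
  L(x, lambda) = (1/2) x^T Q x + c^T x + lambda^T (A x - b)
Stationarity (grad_x L = 0): Q x + c + A^T lambda = 0.
Primal feasibility: A x = b.

This gives the KKT block system:
  [ Q   A^T ] [ x     ]   [-c ]
  [ A    0  ] [ lambda ] = [ b ]

Solving the linear system:
  x*      = (-1.1636, 2.6251, 3.5991)
  lambda* = (-13.8808)
  f(x*)   = 161.2551

x* = (-1.1636, 2.6251, 3.5991), lambda* = (-13.8808)


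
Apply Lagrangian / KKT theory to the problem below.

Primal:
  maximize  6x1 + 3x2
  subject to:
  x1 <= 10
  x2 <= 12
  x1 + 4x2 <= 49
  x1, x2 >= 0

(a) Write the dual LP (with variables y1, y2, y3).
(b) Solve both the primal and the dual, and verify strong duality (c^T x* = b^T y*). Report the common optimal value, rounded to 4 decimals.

The standard primal-dual pair for 'max c^T x s.t. A x <= b, x >= 0' is:
  Dual:  min b^T y  s.t.  A^T y >= c,  y >= 0.

So the dual LP is:
  minimize  10y1 + 12y2 + 49y3
  subject to:
    y1 + y3 >= 6
    y2 + 4y3 >= 3
    y1, y2, y3 >= 0

Solving the primal: x* = (10, 9.75).
  primal value c^T x* = 89.25.
Solving the dual: y* = (5.25, 0, 0.75).
  dual value b^T y* = 89.25.
Strong duality: c^T x* = b^T y*. Confirmed.

89.25


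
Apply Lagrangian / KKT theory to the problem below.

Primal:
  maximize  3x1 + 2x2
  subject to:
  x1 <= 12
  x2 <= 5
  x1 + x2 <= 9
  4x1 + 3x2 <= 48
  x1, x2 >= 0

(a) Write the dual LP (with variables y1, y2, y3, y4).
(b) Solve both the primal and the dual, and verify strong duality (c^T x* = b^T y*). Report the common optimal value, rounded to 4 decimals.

The standard primal-dual pair for 'max c^T x s.t. A x <= b, x >= 0' is:
  Dual:  min b^T y  s.t.  A^T y >= c,  y >= 0.

So the dual LP is:
  minimize  12y1 + 5y2 + 9y3 + 48y4
  subject to:
    y1 + y3 + 4y4 >= 3
    y2 + y3 + 3y4 >= 2
    y1, y2, y3, y4 >= 0

Solving the primal: x* = (9, 0).
  primal value c^T x* = 27.
Solving the dual: y* = (0, 0, 3, 0).
  dual value b^T y* = 27.
Strong duality: c^T x* = b^T y*. Confirmed.

27


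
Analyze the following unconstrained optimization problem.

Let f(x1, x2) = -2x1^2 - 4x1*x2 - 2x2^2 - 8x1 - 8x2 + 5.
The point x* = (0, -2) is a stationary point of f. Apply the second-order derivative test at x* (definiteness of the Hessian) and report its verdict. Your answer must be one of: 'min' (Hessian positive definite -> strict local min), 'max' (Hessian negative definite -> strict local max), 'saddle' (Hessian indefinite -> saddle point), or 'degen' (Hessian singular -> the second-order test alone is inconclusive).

Compute the Hessian H = grad^2 f:
  H = [[-4, -4], [-4, -4]]
Verify stationarity: grad f(x*) = H x* + g = (0, 0).
Eigenvalues of H: -8, 0.
H has a zero eigenvalue (singular; negative semidefinite but not definite), so H is neither positive definite, negative definite, nor indefinite. The second-order test alone is inconclusive -> degen.
(Indeed, f is constant along the null direction of H through x*, so x* is not a strict local extremum.)

degen


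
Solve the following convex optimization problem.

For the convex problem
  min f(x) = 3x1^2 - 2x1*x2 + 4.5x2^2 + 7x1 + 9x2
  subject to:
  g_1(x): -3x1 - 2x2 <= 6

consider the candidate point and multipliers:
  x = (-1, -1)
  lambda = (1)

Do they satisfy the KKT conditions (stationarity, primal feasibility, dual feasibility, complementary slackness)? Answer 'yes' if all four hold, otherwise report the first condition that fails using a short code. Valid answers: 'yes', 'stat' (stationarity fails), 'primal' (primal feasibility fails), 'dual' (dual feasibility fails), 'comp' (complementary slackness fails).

Gradient of f: grad f(x) = Q x + c = (3, 2)
Constraint values g_i(x) = a_i^T x - b_i:
  g_1((-1, -1)) = -1
Stationarity residual: grad f(x) + sum_i lambda_i a_i = (0, 0)
  -> stationarity OK
Primal feasibility (all g_i <= 0): OK
Dual feasibility (all lambda_i >= 0): OK
Complementary slackness (lambda_i * g_i(x) = 0 for all i): FAILS

Verdict: the first failing condition is complementary_slackness -> comp.

comp


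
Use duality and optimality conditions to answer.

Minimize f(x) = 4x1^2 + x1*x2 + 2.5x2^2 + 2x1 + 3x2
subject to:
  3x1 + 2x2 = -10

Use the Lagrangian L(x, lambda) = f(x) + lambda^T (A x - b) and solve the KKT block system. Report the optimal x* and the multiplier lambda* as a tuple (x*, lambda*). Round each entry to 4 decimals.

Form the Lagrangian:
  L(x, lambda) = (1/2) x^T Q x + c^T x + lambda^T (A x - b)
Stationarity (grad_x L = 0): Q x + c + A^T lambda = 0.
Primal feasibility: A x = b.

This gives the KKT block system:
  [ Q   A^T ] [ x     ]   [-c ]
  [ A    0  ] [ lambda ] = [ b ]

Solving the linear system:
  x*      = (-1.8462, -2.2308)
  lambda* = (5)
  f(x*)   = 19.8077

x* = (-1.8462, -2.2308), lambda* = (5)


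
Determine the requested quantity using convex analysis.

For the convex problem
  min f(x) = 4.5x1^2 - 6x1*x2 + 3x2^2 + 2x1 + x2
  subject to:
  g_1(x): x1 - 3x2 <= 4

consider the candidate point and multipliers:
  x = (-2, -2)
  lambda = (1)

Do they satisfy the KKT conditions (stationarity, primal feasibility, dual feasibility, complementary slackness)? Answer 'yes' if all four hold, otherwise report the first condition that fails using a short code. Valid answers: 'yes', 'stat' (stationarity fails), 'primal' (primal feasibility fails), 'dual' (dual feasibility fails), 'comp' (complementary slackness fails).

Gradient of f: grad f(x) = Q x + c = (-4, 1)
Constraint values g_i(x) = a_i^T x - b_i:
  g_1((-2, -2)) = 0
Stationarity residual: grad f(x) + sum_i lambda_i a_i = (-3, -2)
  -> stationarity FAILS
Primal feasibility (all g_i <= 0): OK
Dual feasibility (all lambda_i >= 0): OK
Complementary slackness (lambda_i * g_i(x) = 0 for all i): OK

Verdict: the first failing condition is stationarity -> stat.

stat


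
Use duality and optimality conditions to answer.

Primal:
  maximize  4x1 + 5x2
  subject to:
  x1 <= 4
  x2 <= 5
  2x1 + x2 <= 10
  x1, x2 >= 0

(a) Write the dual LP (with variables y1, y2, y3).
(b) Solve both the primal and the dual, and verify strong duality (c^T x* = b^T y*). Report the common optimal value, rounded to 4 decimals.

The standard primal-dual pair for 'max c^T x s.t. A x <= b, x >= 0' is:
  Dual:  min b^T y  s.t.  A^T y >= c,  y >= 0.

So the dual LP is:
  minimize  4y1 + 5y2 + 10y3
  subject to:
    y1 + 2y3 >= 4
    y2 + y3 >= 5
    y1, y2, y3 >= 0

Solving the primal: x* = (2.5, 5).
  primal value c^T x* = 35.
Solving the dual: y* = (0, 3, 2).
  dual value b^T y* = 35.
Strong duality: c^T x* = b^T y*. Confirmed.

35


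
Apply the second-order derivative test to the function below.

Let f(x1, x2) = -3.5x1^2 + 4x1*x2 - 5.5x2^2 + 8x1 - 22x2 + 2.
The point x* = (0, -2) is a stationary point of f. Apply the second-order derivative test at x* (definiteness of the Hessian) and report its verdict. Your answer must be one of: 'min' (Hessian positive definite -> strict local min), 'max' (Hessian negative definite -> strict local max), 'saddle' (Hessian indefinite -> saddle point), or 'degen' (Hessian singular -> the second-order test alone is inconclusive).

Compute the Hessian H = grad^2 f:
  H = [[-7, 4], [4, -11]]
Verify stationarity: grad f(x*) = H x* + g = (0, 0).
Eigenvalues of H: -13.4721, -4.5279.
Both eigenvalues < 0, so H is negative definite -> x* is a strict local max.

max


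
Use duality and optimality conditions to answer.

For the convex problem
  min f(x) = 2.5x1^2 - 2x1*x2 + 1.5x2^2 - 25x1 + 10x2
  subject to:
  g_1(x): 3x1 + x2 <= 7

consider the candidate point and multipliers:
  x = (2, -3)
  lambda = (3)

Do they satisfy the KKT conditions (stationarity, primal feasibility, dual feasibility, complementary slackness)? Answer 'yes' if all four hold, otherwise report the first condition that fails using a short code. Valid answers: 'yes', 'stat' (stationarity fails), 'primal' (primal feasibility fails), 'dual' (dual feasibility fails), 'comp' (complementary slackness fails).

Gradient of f: grad f(x) = Q x + c = (-9, -3)
Constraint values g_i(x) = a_i^T x - b_i:
  g_1((2, -3)) = -4
Stationarity residual: grad f(x) + sum_i lambda_i a_i = (0, 0)
  -> stationarity OK
Primal feasibility (all g_i <= 0): OK
Dual feasibility (all lambda_i >= 0): OK
Complementary slackness (lambda_i * g_i(x) = 0 for all i): FAILS

Verdict: the first failing condition is complementary_slackness -> comp.

comp


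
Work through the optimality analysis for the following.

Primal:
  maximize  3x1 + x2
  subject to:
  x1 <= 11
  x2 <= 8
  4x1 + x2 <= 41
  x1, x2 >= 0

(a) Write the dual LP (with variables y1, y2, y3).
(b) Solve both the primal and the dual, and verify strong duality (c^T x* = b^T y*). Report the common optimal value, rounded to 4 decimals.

The standard primal-dual pair for 'max c^T x s.t. A x <= b, x >= 0' is:
  Dual:  min b^T y  s.t.  A^T y >= c,  y >= 0.

So the dual LP is:
  minimize  11y1 + 8y2 + 41y3
  subject to:
    y1 + 4y3 >= 3
    y2 + y3 >= 1
    y1, y2, y3 >= 0

Solving the primal: x* = (8.25, 8).
  primal value c^T x* = 32.75.
Solving the dual: y* = (0, 0.25, 0.75).
  dual value b^T y* = 32.75.
Strong duality: c^T x* = b^T y*. Confirmed.

32.75


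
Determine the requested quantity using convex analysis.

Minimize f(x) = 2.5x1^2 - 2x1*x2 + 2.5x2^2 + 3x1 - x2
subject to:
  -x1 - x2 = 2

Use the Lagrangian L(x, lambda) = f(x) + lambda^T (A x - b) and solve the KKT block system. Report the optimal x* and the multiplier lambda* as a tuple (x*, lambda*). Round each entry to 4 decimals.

Form the Lagrangian:
  L(x, lambda) = (1/2) x^T Q x + c^T x + lambda^T (A x - b)
Stationarity (grad_x L = 0): Q x + c + A^T lambda = 0.
Primal feasibility: A x = b.

This gives the KKT block system:
  [ Q   A^T ] [ x     ]   [-c ]
  [ A    0  ] [ lambda ] = [ b ]

Solving the linear system:
  x*      = (-1.2857, -0.7143)
  lambda* = (-2)
  f(x*)   = 0.4286

x* = (-1.2857, -0.7143), lambda* = (-2)


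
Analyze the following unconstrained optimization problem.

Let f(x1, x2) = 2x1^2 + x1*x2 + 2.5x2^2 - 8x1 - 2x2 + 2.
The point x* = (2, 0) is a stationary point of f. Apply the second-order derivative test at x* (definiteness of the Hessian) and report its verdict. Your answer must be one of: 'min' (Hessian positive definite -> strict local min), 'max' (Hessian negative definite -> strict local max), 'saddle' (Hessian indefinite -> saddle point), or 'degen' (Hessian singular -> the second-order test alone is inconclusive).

Compute the Hessian H = grad^2 f:
  H = [[4, 1], [1, 5]]
Verify stationarity: grad f(x*) = H x* + g = (0, 0).
Eigenvalues of H: 3.382, 5.618.
Both eigenvalues > 0, so H is positive definite -> x* is a strict local min.

min


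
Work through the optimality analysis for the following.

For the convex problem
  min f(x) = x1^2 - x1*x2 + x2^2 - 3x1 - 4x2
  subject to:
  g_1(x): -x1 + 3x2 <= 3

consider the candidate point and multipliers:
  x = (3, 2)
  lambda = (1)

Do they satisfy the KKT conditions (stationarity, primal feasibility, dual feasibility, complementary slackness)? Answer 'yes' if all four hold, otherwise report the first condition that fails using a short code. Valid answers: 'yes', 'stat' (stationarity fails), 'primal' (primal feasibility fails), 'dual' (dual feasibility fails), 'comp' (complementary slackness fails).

Gradient of f: grad f(x) = Q x + c = (1, -3)
Constraint values g_i(x) = a_i^T x - b_i:
  g_1((3, 2)) = 0
Stationarity residual: grad f(x) + sum_i lambda_i a_i = (0, 0)
  -> stationarity OK
Primal feasibility (all g_i <= 0): OK
Dual feasibility (all lambda_i >= 0): OK
Complementary slackness (lambda_i * g_i(x) = 0 for all i): OK

Verdict: yes, KKT holds.

yes


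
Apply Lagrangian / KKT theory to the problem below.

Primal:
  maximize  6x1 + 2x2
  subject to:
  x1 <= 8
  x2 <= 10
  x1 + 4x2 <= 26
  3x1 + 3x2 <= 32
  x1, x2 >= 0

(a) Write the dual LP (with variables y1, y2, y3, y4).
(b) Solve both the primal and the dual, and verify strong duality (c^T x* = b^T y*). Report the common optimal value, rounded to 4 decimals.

The standard primal-dual pair for 'max c^T x s.t. A x <= b, x >= 0' is:
  Dual:  min b^T y  s.t.  A^T y >= c,  y >= 0.

So the dual LP is:
  minimize  8y1 + 10y2 + 26y3 + 32y4
  subject to:
    y1 + y3 + 3y4 >= 6
    y2 + 4y3 + 3y4 >= 2
    y1, y2, y3, y4 >= 0

Solving the primal: x* = (8, 2.6667).
  primal value c^T x* = 53.3333.
Solving the dual: y* = (4, 0, 0, 0.6667).
  dual value b^T y* = 53.3333.
Strong duality: c^T x* = b^T y*. Confirmed.

53.3333


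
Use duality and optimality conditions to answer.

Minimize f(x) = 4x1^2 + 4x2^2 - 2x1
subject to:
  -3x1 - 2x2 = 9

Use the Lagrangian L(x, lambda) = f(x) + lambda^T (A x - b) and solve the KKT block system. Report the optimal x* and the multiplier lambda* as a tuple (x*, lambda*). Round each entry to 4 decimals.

Form the Lagrangian:
  L(x, lambda) = (1/2) x^T Q x + c^T x + lambda^T (A x - b)
Stationarity (grad_x L = 0): Q x + c + A^T lambda = 0.
Primal feasibility: A x = b.

This gives the KKT block system:
  [ Q   A^T ] [ x     ]   [-c ]
  [ A    0  ] [ lambda ] = [ b ]

Solving the linear system:
  x*      = (-2, -1.5)
  lambda* = (-6)
  f(x*)   = 29

x* = (-2, -1.5), lambda* = (-6)


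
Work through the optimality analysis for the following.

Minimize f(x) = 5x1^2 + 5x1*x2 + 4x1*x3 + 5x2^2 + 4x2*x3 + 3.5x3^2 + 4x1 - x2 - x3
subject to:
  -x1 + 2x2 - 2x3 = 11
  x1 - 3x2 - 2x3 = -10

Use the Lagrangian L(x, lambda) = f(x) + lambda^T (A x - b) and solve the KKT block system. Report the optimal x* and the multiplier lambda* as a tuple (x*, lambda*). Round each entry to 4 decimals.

Form the Lagrangian:
  L(x, lambda) = (1/2) x^T Q x + c^T x + lambda^T (A x - b)
Stationarity (grad_x L = 0): Q x + c + A^T lambda = 0.
Primal feasibility: A x = b.

This gives the KKT block system:
  [ Q   A^T ] [ x     ]   [-c ]
  [ A    0  ] [ lambda ] = [ b ]

Solving the linear system:
  x*      = (-2.299, 3.2804, -1.0701)
  lambda* = (-4.5753, 2.2928)
  f(x*)   = 30.9247

x* = (-2.299, 3.2804, -1.0701), lambda* = (-4.5753, 2.2928)
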